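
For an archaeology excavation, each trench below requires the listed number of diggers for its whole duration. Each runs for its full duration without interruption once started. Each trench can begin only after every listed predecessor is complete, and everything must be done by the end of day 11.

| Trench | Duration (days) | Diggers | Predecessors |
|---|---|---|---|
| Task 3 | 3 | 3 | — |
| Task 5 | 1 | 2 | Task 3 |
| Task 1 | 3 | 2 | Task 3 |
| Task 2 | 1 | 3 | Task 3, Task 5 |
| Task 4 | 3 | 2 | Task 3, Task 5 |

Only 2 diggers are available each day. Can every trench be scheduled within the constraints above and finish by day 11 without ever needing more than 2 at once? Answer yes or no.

Total digger-days = 26; over 11 days the average is 26/11 > 2, so some day must exceed 2.

no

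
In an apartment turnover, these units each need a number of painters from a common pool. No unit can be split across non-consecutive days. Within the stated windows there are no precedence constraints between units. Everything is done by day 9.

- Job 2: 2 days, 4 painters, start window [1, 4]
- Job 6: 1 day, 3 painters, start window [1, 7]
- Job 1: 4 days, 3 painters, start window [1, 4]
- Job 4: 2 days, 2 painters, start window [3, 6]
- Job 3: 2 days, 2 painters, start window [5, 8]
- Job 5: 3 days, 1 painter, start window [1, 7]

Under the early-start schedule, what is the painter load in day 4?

5

At early start, day 4 has: Job 1, Job 4.
Demand: 3 + 2 = 5.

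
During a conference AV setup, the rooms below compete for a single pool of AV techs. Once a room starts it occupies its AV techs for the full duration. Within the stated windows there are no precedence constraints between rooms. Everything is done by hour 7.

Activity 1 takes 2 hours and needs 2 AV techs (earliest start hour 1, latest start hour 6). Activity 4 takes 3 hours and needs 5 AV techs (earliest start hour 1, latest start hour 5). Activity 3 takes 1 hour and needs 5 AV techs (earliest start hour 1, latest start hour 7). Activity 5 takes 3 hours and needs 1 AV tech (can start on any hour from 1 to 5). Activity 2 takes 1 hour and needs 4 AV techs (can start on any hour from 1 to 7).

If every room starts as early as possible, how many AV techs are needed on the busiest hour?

Early-start schedule: Activity 1@1, Activity 4@1, Activity 3@1, Activity 5@1, Activity 2@1.
Load per hour: hour 1: 17, hour 2: 8, hour 3: 6, hour 4: 0, hour 5: 0, hour 6: 0, hour 7: 0.
Peak is 17.

17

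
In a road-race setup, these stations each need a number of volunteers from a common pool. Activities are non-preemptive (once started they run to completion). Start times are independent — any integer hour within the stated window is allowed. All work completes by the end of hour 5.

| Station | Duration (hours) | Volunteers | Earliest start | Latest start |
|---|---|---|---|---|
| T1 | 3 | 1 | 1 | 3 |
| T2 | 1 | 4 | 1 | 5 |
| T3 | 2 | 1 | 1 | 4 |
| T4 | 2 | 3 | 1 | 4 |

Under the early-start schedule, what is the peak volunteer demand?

9

Early-start schedule: T1@1, T2@1, T3@1, T4@1.
Load per hour: hour 1: 9, hour 2: 5, hour 3: 1, hour 4: 0, hour 5: 0.
Peak is 9.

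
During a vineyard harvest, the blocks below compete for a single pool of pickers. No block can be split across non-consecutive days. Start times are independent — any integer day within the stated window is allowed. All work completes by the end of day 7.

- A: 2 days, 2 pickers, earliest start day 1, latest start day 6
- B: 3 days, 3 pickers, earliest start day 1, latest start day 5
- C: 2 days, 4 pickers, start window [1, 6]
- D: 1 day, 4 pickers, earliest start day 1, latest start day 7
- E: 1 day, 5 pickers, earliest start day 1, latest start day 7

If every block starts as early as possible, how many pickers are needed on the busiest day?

Early-start schedule: A@1, B@1, C@1, D@1, E@1.
Load per day: day 1: 18, day 2: 9, day 3: 3, day 4: 0, day 5: 0, day 6: 0, day 7: 0.
Peak is 18.

18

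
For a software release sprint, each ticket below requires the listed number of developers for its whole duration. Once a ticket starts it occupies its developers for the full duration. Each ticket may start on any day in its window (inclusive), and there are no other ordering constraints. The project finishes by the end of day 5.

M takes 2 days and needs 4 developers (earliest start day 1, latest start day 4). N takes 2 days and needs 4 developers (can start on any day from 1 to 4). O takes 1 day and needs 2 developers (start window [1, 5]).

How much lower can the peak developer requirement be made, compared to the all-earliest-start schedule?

6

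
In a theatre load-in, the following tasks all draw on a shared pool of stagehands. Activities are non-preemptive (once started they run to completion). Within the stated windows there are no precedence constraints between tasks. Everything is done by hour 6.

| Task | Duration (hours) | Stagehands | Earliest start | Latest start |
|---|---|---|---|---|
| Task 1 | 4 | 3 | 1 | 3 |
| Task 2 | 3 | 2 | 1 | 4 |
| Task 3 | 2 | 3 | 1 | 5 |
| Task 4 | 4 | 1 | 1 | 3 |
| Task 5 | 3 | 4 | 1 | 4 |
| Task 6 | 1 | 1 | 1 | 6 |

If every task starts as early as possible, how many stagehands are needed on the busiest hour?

14

Early-start schedule: Task 1@1, Task 2@1, Task 3@1, Task 4@1, Task 5@1, Task 6@1.
Load per hour: hour 1: 14, hour 2: 13, hour 3: 10, hour 4: 4, hour 5: 0, hour 6: 0.
Peak is 14.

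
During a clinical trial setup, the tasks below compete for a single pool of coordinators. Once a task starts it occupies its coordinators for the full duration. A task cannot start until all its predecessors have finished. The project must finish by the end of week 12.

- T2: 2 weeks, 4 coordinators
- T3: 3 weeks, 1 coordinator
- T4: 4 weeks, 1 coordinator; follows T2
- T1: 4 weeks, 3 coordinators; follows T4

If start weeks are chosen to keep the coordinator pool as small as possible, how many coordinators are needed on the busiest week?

4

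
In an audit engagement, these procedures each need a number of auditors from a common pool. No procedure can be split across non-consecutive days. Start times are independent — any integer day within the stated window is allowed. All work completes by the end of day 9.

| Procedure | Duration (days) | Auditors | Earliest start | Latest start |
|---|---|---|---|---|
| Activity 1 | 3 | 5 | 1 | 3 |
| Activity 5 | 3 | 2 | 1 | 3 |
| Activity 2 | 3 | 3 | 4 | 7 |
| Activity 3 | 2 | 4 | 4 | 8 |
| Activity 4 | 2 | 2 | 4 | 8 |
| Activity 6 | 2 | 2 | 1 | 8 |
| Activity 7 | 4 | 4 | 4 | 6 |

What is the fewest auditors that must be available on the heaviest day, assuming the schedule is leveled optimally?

Early-start (Activity 1@1, Activity 5@1, Activity 2@4, Activity 3@4, Activity 4@4, Activity 6@1, Activity 7@4) gives peak 13: d1:9  d2:9  d3:7  d4:13  d5:13  d6:7  d7:4  d8:0  d9:0.
Shift Activity 4→7, Activity 6→7, Activity 7→6.
Schedule Activity 1@1, Activity 5@1, Activity 2@4, Activity 3@4, Activity 4@7, Activity 6@7, Activity 7@6: d1:7  d2:7  d3:7  d4:7  d5:7  d6:7  d7:8  d8:8  d9:4 — peak 8.

8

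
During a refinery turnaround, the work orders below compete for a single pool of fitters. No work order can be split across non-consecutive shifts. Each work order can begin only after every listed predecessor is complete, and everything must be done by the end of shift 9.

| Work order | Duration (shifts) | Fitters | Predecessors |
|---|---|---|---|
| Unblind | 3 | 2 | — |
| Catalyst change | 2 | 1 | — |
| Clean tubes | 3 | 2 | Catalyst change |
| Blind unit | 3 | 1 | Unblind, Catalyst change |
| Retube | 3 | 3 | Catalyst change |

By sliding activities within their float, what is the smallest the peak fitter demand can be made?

Early-start (Unblind@1, Catalyst change@1, Clean tubes@3, Blind unit@4, Retube@3) gives peak 7: s1:3  s2:3  s3:7  s4:6  s5:6  s6:1  s7:0  s8:0  s9:0.
Shift Clean tubes→4, Retube→7.
Schedule Unblind@1, Catalyst change@1, Clean tubes@4, Blind unit@4, Retube@7: s1:3  s2:3  s3:2  s4:3  s5:3  s6:3  s7:3  s8:3  s9:3 — peak 3.
Total fitter-shifts = 26 over 9 shifts ⇒ peak ≥ ⌈26/9⌉ = 3, so 3 is optimal.

3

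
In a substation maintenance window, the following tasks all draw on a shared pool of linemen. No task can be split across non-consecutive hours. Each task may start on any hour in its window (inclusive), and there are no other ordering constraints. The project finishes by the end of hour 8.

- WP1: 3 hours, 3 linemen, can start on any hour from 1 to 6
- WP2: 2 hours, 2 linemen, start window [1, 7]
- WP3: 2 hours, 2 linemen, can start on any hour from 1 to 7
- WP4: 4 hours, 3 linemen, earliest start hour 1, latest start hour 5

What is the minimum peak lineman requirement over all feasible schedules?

5

Early-start (WP1@1, WP2@1, WP3@1, WP4@1) gives peak 10: h1:10  h2:10  h3:6  h4:3  h5:0  h6:0  h7:0  h8:0.
Shift WP3→3, WP4→4.
Schedule WP1@1, WP2@1, WP3@3, WP4@4: h1:5  h2:5  h3:5  h4:5  h5:3  h6:3  h7:3  h8:0 — peak 5.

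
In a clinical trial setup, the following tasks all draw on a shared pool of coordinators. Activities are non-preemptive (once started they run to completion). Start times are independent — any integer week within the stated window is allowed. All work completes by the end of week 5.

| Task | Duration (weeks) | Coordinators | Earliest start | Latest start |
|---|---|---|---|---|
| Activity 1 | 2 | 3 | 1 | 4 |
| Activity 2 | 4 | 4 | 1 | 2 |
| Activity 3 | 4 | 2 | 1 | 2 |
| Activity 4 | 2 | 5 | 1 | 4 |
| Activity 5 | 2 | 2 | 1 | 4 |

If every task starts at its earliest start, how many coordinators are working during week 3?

At early start, week 3 has: Activity 2, Activity 3.
Demand: 4 + 2 = 6.

6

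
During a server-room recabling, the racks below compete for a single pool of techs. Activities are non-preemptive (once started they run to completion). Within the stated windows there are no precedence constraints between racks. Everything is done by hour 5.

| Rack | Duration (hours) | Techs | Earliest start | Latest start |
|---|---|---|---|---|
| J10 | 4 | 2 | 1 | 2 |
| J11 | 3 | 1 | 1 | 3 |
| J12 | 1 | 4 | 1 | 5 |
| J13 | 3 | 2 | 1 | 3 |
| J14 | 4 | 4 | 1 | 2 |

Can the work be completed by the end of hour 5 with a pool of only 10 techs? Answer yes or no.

Schedule J10@1, J11@1, J12@1, J13@1, J14@2: h1:9  h2:9  h3:9  h4:6  h5:4 — peak 9 ≤ 10.

yes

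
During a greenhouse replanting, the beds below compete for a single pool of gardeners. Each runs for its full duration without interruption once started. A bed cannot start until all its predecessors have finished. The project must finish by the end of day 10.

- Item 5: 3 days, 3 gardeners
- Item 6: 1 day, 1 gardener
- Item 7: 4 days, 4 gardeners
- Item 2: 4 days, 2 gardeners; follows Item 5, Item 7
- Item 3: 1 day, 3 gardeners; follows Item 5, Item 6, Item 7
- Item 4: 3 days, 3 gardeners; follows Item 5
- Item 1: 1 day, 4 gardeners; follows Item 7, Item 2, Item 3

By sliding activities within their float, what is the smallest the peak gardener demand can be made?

7

Early-start (Item 5@1, Item 6@1, Item 7@1, Item 2@5, Item 3@5, Item 4@4, Item 1@9) gives peak 8: d1:8  d2:7  d3:7  d4:7  d5:8  d6:5  d7:2  d8:2  d9:4  d10:0.
Shift Item 7→2, Item 2→6, Item 3→6, Item 4→7, Item 1→10.
Schedule Item 5@1, Item 6@1, Item 7@2, Item 2@6, Item 3@6, Item 4@7, Item 1@10: d1:4  d2:7  d3:7  d4:4  d5:4  d6:5  d7:5  d8:5  d9:5  d10:4 — peak 7.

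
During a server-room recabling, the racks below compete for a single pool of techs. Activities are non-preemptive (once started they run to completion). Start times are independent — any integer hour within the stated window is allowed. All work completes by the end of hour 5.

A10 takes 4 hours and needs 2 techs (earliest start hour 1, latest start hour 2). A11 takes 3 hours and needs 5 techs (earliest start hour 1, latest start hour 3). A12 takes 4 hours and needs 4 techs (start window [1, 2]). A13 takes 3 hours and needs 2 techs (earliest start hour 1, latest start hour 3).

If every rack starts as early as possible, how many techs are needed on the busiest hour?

Early-start schedule: A10@1, A11@1, A12@1, A13@1.
Load per hour: hour 1: 13, hour 2: 13, hour 3: 13, hour 4: 6, hour 5: 0.
Peak is 13.

13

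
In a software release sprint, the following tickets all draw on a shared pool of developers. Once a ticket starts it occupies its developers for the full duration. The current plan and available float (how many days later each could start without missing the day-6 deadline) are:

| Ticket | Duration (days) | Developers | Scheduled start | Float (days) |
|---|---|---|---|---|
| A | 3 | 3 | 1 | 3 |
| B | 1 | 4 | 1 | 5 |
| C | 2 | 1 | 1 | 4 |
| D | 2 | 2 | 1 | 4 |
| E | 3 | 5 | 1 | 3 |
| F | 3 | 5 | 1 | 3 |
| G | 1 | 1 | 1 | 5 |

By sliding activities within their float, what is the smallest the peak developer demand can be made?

9

Early-start (A@1, B@1, C@1, D@1, E@1, F@1, G@1) gives peak 21: d1:21  d2:16  d3:13  d4:0  d5:0  d6:0.
Shift B→4, D→5, F→4, G→3.
Schedule A@1, B@4, C@1, D@5, E@1, F@4, G@3: d1:9  d2:9  d3:9  d4:9  d5:7  d6:7 — peak 9.
Total developer-days = 50 over 6 days ⇒ peak ≥ ⌈50/6⌉ = 9, so 9 is optimal.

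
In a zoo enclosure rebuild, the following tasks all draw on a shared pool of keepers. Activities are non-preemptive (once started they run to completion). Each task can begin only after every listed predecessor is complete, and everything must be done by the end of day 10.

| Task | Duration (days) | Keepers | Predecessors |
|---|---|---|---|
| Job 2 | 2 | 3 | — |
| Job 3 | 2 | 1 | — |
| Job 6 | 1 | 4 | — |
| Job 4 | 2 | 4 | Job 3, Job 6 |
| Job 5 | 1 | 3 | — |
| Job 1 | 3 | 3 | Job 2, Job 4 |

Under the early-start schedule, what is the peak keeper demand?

Early-start schedule: Job 2@1, Job 3@1, Job 6@1, Job 4@3, Job 5@1, Job 1@5.
Load per day: day 1: 11, day 2: 4, day 3: 4, day 4: 4, day 5: 3, day 6: 3, day 7: 3, day 8: 0, day 9: 0, day 10: 0.
Peak is 11.

11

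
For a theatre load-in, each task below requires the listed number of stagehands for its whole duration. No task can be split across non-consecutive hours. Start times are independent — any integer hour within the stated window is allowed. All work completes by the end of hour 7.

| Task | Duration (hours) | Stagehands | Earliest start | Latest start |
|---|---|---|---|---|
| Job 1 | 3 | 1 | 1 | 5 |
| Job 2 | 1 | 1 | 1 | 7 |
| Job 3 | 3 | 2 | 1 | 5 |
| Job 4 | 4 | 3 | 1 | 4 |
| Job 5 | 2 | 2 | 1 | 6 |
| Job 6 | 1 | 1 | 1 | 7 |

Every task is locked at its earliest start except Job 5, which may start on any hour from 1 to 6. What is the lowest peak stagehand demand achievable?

8

Job 5@1: h1:10  h2:8  h3:6  h4:3  h5:0  h6:0  h7:0 → peak 10
Job 5@2: h1:8  h2:8  h3:8  h4:3  h5:0  h6:0  h7:0 → peak 8
Job 5@3: h1:8  h2:6  h3:8  h4:5  h5:0  h6:0  h7:0 → peak 8
Job 5@4: h1:8  h2:6  h3:6  h4:5  h5:2  h6:0  h7:0 → peak 8
Job 5@5: h1:8  h2:6  h3:6  h4:3  h5:2  h6:2  h7:0 → peak 8
Job 5@6: h1:8  h2:6  h3:6  h4:3  h5:0  h6:2  h7:2 → peak 8
Best is Job 5@2, peak 8.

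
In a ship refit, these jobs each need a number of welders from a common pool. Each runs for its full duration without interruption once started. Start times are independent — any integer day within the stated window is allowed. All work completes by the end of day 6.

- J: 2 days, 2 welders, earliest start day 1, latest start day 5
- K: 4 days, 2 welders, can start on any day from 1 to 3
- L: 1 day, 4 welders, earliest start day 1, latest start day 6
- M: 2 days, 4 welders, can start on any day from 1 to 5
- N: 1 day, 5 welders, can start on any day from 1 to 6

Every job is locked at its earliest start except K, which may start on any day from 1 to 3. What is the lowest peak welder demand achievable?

15

K@1: d1:17  d2:8  d3:2  d4:2  d5:0  d6:0 → peak 17
K@2: d1:15  d2:8  d3:2  d4:2  d5:2  d6:0 → peak 15
K@3: d1:15  d2:6  d3:2  d4:2  d5:2  d6:2 → peak 15
Best is K@2, peak 15.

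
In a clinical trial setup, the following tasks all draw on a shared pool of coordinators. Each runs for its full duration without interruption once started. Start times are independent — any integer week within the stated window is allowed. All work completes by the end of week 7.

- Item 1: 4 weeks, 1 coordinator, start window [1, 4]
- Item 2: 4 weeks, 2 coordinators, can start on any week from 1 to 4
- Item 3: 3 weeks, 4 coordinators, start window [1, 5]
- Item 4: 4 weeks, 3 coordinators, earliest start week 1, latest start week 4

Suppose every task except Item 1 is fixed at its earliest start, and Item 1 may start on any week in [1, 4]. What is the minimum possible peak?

9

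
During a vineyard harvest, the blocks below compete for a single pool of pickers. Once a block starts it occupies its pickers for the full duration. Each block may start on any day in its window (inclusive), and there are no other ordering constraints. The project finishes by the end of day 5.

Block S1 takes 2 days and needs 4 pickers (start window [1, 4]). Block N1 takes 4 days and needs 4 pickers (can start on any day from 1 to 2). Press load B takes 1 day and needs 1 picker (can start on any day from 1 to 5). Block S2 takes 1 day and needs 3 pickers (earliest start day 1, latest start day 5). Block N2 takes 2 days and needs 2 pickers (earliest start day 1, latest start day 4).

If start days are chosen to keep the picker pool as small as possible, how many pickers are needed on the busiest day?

Early-start (Block S1@1, Block N1@1, Press load B@1, Block S2@1, Block N2@1) gives peak 14: d1:14  d2:10  d3:4  d4:4  d5:0.
Shift Press load B→3, Block S2→3, Block N2→4.
Schedule Block S1@1, Block N1@1, Press load B@3, Block S2@3, Block N2@4: d1:8  d2:8  d3:8  d4:6  d5:2 — peak 8.

8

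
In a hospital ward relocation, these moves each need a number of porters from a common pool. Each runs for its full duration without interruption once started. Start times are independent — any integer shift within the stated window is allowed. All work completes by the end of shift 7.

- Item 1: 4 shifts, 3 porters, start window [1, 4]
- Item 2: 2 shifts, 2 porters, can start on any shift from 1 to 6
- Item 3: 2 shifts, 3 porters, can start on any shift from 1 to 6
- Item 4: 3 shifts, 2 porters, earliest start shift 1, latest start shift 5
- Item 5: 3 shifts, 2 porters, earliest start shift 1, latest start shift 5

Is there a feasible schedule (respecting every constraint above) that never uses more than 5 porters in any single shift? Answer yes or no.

Schedule Item 1@1, Item 2@1, Item 3@6, Item 4@3, Item 5@5: s1:5  s2:5  s3:5  s4:5  s5:4  s6:5  s7:5 — peak 5 ≤ 5.

yes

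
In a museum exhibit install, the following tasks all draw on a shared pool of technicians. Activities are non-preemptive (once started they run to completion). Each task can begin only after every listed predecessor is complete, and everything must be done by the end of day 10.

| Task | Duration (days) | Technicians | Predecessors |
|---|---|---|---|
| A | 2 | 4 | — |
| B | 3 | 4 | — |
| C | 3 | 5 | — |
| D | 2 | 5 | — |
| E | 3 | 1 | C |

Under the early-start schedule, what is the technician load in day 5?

1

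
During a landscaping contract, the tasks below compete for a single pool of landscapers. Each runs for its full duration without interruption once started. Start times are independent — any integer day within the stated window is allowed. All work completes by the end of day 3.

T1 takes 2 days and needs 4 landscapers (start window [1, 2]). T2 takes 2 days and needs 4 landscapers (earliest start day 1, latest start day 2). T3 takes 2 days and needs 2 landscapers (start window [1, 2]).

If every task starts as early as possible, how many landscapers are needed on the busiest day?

Early-start schedule: T1@1, T2@1, T3@1.
Load per day: day 1: 10, day 2: 10, day 3: 0.
Peak is 10.

10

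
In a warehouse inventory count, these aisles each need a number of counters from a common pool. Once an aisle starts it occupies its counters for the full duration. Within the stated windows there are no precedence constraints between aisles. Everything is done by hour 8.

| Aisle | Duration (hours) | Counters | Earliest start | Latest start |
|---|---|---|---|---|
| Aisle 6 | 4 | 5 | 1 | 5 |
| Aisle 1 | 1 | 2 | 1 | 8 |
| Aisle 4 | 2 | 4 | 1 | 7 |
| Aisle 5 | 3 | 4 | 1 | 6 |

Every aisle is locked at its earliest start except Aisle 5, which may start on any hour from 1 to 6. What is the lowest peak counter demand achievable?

11

Aisle 5@1: h1:15  h2:13  h3:9  h4:5  h5:0  h6:0  h7:0  h8:0 → peak 15
Aisle 5@2: h1:11  h2:13  h3:9  h4:9  h5:0  h6:0  h7:0  h8:0 → peak 13
Aisle 5@3: h1:11  h2:9  h3:9  h4:9  h5:4  h6:0  h7:0  h8:0 → peak 11
Aisle 5@4: h1:11  h2:9  h3:5  h4:9  h5:4  h6:4  h7:0  h8:0 → peak 11
Aisle 5@5: h1:11  h2:9  h3:5  h4:5  h5:4  h6:4  h7:4  h8:0 → peak 11
Aisle 5@6: h1:11  h2:9  h3:5  h4:5  h5:0  h6:4  h7:4  h8:4 → peak 11
Best is Aisle 5@3, peak 11.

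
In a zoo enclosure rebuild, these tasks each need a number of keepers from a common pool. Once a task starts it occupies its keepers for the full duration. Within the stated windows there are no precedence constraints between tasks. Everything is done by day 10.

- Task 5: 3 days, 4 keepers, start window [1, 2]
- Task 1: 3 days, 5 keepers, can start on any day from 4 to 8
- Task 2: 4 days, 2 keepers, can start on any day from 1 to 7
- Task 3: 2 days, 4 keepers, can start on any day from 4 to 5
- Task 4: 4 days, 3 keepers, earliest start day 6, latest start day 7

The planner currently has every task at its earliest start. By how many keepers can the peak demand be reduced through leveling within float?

3

Early-start peak: d1:6  d2:6  d3:6  d4:11  d5:9  d6:8  d7:3  d8:3  d9:3  d10:0 ⇒ 11.
Leveled (Task 5@1, Task 1@6, Task 2@1, Task 3@4, Task 4@6): d1:6  d2:6  d3:6  d4:6  d5:4  d6:8  d7:8  d8:8  d9:3  d10:0 ⇒ 8.
Reduction 11 − 8 = 3.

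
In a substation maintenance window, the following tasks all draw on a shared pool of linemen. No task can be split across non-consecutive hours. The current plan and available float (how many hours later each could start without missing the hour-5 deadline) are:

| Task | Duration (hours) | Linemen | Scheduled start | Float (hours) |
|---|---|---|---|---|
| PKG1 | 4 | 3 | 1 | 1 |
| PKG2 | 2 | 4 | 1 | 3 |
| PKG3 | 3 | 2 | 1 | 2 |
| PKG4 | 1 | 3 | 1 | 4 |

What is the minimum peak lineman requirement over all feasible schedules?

Early-start (PKG1@1, PKG2@1, PKG3@1, PKG4@1) gives peak 12: h1:12  h2:9  h3:5  h4:3  h5:0.
Shift PKG3→3, PKG4→5.
Schedule PKG1@1, PKG2@1, PKG3@3, PKG4@5: h1:7  h2:7  h3:5  h4:5  h5:5 — peak 7.

7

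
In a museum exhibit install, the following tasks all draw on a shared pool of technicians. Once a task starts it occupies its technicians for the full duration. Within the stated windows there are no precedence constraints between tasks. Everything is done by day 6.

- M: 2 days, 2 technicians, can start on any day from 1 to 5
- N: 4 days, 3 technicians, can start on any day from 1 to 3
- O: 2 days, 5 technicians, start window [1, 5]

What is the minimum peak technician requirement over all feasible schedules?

Early-start (M@1, N@1, O@1) gives peak 10: d1:10  d2:10  d3:3  d4:3  d5:0  d6:0.
Shift O→5.
Schedule M@1, N@1, O@5: d1:5  d2:5  d3:3  d4:3  d5:5  d6:5 — peak 5.
Total technician-days = 26 over 6 days ⇒ peak ≥ ⌈26/6⌉ = 5, so 5 is optimal.

5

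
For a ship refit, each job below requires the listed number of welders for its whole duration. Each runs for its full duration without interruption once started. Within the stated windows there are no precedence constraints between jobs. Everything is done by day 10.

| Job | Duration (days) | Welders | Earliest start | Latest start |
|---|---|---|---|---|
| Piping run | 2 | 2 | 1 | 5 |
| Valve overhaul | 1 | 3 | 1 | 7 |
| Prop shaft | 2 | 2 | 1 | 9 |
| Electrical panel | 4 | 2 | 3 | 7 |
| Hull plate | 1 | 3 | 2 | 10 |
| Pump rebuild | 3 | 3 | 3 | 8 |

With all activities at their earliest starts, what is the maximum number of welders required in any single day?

Early-start schedule: Piping run@1, Valve overhaul@1, Prop shaft@1, Electrical panel@3, Hull plate@2, Pump rebuild@3.
Load per day: day 1: 7, day 2: 7, day 3: 5, day 4: 5, day 5: 5, day 6: 2, day 7: 0, day 8: 0, day 9: 0, day 10: 0.
Peak is 7.

7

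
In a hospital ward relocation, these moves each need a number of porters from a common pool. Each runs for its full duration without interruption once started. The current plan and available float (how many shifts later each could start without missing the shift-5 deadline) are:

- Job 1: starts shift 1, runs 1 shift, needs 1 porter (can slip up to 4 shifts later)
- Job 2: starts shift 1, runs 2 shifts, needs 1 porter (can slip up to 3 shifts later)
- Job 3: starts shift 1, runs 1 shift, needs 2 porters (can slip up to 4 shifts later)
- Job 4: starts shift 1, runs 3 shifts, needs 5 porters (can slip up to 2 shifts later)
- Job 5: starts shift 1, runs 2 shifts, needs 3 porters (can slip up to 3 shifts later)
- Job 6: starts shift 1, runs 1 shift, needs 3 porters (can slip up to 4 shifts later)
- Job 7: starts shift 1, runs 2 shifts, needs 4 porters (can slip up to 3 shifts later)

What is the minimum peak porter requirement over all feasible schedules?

Early-start (Job 1@1, Job 2@1, Job 3@1, Job 4@1, Job 5@1, Job 6@1, Job 7@1) gives peak 19: s1:19  s2:13  s3:5  s4:0  s5:0.
Shift Job 4→3, Job 5→2, Job 6→4.
Schedule Job 1@1, Job 2@1, Job 3@1, Job 4@3, Job 5@2, Job 6@4, Job 7@1: s1:8  s2:8  s3:8  s4:8  s5:5 — peak 8.
Total porter-shifts = 37 over 5 shifts ⇒ peak ≥ ⌈37/5⌉ = 8, so 8 is optimal.

8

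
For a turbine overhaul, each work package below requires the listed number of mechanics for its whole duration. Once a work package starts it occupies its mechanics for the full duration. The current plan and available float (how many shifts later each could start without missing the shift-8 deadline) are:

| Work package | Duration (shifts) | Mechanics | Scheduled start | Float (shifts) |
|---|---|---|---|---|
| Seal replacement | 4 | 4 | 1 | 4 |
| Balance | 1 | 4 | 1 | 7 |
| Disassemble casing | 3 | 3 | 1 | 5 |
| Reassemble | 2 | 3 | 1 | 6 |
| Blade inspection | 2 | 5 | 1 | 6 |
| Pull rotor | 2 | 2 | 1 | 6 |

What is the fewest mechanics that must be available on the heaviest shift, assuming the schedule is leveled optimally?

Early-start (Seal replacement@1, Balance@1, Disassemble casing@1, Reassemble@1, Blade inspection@1, Pull rotor@1) gives peak 21: s1:21  s2:17  s3:7  s4:4  s5:0  s6:0  s7:0  s8:0.
Shift Balance→5, Reassemble→4, Blade inspection→6, Pull rotor→6.
Schedule Seal replacement@1, Balance@5, Disassemble casing@1, Reassemble@4, Blade inspection@6, Pull rotor@6: s1:7  s2:7  s3:7  s4:7  s5:7  s6:7  s7:7  s8:0 — peak 7.
Total mechanic-shifts = 49 over 8 shifts ⇒ peak ≥ ⌈49/8⌉ = 7, so 7 is optimal.

7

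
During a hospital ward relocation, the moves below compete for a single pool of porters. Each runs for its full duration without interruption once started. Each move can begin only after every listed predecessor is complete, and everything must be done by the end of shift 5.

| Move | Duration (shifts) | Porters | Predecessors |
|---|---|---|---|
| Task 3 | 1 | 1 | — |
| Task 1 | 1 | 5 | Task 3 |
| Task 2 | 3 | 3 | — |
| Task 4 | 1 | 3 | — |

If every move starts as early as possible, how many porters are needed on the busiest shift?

8

Early-start schedule: Task 3@1, Task 1@2, Task 2@1, Task 4@1.
Load per shift: shift 1: 7, shift 2: 8, shift 3: 3, shift 4: 0, shift 5: 0.
Peak is 8.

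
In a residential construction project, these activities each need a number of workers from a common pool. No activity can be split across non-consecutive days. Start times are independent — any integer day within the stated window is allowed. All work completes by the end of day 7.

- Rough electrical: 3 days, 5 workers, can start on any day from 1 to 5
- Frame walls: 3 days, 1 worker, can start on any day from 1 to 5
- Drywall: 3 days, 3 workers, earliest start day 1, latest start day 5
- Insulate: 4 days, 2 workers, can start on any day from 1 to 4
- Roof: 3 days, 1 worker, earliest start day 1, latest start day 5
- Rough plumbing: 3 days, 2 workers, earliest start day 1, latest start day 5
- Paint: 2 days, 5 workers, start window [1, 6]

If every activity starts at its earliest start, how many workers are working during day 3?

At early start, day 3 has: Rough electrical, Frame walls, Drywall, Insulate, Roof, Rough plumbing.
Demand: 5 + 1 + 3 + 2 + 1 + 2 = 14.

14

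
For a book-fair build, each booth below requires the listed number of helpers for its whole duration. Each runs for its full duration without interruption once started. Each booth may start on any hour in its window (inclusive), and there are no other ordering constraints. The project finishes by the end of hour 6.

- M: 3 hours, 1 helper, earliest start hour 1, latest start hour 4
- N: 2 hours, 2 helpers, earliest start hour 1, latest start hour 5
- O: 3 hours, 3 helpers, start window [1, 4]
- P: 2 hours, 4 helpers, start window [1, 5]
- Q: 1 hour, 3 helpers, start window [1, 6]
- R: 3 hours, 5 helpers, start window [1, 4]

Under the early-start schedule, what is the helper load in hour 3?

9

At early start, hour 3 has: M, O, R.
Demand: 1 + 3 + 5 = 9.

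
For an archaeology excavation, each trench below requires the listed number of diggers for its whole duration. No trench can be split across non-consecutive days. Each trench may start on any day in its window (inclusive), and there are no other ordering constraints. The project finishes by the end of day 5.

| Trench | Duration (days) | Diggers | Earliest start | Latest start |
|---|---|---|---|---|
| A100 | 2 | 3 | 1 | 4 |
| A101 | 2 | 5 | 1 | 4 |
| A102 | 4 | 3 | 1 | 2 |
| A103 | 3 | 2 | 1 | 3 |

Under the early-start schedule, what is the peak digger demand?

13

Early-start schedule: A100@1, A101@1, A102@1, A103@1.
Load per day: day 1: 13, day 2: 13, day 3: 5, day 4: 3, day 5: 0.
Peak is 13.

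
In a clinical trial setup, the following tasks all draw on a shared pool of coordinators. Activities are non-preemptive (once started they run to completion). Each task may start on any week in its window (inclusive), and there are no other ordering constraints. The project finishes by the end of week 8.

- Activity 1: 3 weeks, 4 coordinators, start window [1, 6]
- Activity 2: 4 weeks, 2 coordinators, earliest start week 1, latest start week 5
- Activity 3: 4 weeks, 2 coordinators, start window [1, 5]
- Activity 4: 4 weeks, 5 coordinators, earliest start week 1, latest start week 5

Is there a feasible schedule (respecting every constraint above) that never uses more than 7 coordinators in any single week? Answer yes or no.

Schedule Activity 1@1, Activity 2@1, Activity 3@4, Activity 4@5: w1:6  w2:6  w3:6  w4:4  w5:7  w6:7  w7:7  w8:5 — peak 7 ≤ 7.

yes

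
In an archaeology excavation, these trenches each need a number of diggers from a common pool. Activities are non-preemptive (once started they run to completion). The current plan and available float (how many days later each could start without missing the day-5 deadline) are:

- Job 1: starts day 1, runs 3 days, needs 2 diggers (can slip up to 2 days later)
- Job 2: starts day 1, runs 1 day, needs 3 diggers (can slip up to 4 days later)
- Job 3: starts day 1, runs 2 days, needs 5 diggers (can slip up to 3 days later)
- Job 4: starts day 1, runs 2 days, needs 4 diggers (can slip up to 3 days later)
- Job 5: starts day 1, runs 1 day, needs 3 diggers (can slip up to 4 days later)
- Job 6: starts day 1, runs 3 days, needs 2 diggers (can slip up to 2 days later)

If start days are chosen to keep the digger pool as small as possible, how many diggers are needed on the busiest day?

Early-start (Job 1@1, Job 2@1, Job 3@1, Job 4@1, Job 5@1, Job 6@1) gives peak 19: d1:19  d2:13  d3:4  d4:0  d5:0.
Shift Job 3→4, Job 4→2, Job 6→2.
Schedule Job 1@1, Job 2@1, Job 3@4, Job 4@2, Job 5@1, Job 6@2: d1:8  d2:8  d3:8  d4:7  d5:5 — peak 8.
Total digger-days = 36 over 5 days ⇒ peak ≥ ⌈36/5⌉ = 8, so 8 is optimal.

8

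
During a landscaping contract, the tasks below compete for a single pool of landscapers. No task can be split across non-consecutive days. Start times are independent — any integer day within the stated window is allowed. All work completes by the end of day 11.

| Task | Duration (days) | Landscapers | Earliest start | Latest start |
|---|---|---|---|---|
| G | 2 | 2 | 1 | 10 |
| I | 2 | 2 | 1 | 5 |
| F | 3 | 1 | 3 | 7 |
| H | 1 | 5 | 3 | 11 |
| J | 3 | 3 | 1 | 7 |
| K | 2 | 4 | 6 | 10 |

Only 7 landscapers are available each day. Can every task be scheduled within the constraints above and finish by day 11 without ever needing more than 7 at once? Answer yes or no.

yes

Schedule G@1, I@1, F@3, H@6, J@3, K@7: d1:4  d2:4  d3:4  d4:4  d5:4  d6:5  d7:4  d8:4  d9:0  d10:0  d11:0 — peak 5 ≤ 7.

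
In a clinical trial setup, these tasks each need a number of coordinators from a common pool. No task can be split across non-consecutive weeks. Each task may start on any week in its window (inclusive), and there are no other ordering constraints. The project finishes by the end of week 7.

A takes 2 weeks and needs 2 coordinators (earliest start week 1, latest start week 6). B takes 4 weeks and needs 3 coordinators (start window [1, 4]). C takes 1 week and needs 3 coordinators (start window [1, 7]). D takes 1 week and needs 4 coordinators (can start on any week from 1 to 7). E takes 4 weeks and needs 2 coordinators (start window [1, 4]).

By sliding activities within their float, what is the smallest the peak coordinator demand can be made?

5

Early-start (A@1, B@1, C@1, D@1, E@1) gives peak 14: w1:14  w2:7  w3:5  w4:5  w5:0  w6:0  w7:0.
Shift C→5, D→7, E→3.
Schedule A@1, B@1, C@5, D@7, E@3: w1:5  w2:5  w3:5  w4:5  w5:5  w6:2  w7:4 — peak 5.
Total coordinator-weeks = 31 over 7 weeks ⇒ peak ≥ ⌈31/7⌉ = 5, so 5 is optimal.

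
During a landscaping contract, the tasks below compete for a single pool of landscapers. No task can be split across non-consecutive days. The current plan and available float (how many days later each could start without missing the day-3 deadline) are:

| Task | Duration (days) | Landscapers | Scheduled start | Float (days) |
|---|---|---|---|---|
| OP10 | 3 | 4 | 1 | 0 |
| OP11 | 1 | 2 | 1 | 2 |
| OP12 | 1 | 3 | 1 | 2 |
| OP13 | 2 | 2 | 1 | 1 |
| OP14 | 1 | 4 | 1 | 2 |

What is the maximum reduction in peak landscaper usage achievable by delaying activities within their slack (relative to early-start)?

6

Early-start peak: d1:15  d2:6  d3:4 ⇒ 15.
Leveled (OP10@1, OP11@1, OP12@2, OP13@1, OP14@3): d1:8  d2:9  d3:8 ⇒ 9.
Reduction 15 − 9 = 6.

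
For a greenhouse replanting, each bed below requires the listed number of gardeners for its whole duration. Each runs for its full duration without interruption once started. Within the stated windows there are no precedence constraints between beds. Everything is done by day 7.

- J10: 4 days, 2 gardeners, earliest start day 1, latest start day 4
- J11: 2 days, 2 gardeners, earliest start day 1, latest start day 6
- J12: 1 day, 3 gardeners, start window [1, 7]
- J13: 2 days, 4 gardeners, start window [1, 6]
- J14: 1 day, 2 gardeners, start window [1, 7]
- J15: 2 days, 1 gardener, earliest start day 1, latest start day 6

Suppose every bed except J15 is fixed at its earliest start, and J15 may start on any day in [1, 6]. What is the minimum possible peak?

13

J15@1: d1:14  d2:9  d3:2  d4:2  d5:0  d6:0  d7:0 → peak 14
J15@2: d1:13  d2:9  d3:3  d4:2  d5:0  d6:0  d7:0 → peak 13
J15@3: d1:13  d2:8  d3:3  d4:3  d5:0  d6:0  d7:0 → peak 13
J15@4: d1:13  d2:8  d3:2  d4:3  d5:1  d6:0  d7:0 → peak 13
J15@5: d1:13  d2:8  d3:2  d4:2  d5:1  d6:1  d7:0 → peak 13
J15@6: d1:13  d2:8  d3:2  d4:2  d5:0  d6:1  d7:1 → peak 13
Best is J15@2, peak 13.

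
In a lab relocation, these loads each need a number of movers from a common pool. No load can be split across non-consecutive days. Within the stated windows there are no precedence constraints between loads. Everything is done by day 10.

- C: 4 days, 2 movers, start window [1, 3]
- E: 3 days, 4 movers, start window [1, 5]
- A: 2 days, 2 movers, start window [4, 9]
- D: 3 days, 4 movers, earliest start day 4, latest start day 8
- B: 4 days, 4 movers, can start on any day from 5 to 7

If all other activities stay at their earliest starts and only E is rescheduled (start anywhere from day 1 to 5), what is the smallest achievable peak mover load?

E@1: d1:6  d2:6  d3:6  d4:8  d5:10  d6:8  d7:4  d8:4  d9:0  d10:0 → peak 10
E@2: d1:2  d2:6  d3:6  d4:12  d5:10  d6:8  d7:4  d8:4  d9:0  d10:0 → peak 12
E@3: d1:2  d2:2  d3:6  d4:12  d5:14  d6:8  d7:4  d8:4  d9:0  d10:0 → peak 14
E@4: d1:2  d2:2  d3:2  d4:12  d5:14  d6:12  d7:4  d8:4  d9:0  d10:0 → peak 14
E@5: d1:2  d2:2  d3:2  d4:8  d5:14  d6:12  d7:8  d8:4  d9:0  d10:0 → peak 14
Best is E@1, peak 10.

10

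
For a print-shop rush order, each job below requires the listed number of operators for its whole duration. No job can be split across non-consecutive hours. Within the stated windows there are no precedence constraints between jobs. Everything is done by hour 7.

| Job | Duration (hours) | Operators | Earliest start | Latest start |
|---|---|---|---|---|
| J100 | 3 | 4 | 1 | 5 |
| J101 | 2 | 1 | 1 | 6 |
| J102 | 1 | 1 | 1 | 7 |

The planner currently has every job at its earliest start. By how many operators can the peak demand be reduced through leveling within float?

2

Early-start peak: h1:6  h2:5  h3:4  h4:0  h5:0  h6:0  h7:0 ⇒ 6.
Leveled (J100@1, J101@4, J102@4): h1:4  h2:4  h3:4  h4:2  h5:1  h6:0  h7:0 ⇒ 4.
Reduction 6 − 4 = 2.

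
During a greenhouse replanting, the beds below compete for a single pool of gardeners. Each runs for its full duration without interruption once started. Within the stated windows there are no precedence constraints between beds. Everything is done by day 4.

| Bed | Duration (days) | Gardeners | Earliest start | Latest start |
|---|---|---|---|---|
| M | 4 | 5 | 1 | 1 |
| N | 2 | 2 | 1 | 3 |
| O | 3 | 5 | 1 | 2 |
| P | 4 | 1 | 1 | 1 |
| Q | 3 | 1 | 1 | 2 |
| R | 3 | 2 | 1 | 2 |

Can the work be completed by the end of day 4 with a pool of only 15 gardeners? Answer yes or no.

no

The minimum achievable peak is 16; 15 < 16, so no feasible schedule stays within the cap.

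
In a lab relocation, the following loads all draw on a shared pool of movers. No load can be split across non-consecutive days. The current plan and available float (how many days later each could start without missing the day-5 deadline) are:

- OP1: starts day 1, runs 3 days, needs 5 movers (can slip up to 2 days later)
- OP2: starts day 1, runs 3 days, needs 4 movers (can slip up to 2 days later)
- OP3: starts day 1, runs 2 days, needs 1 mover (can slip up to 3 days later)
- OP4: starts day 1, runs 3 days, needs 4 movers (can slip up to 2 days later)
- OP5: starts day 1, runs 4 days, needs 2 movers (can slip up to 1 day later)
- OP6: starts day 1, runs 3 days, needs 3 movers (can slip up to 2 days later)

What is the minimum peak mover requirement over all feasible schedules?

Early-start (OP1@1, OP2@1, OP3@1, OP4@1, OP5@1, OP6@1) gives peak 19: d1:19  d2:19  d3:18  d4:2  d5:0.
Shift OP6→3.
Schedule OP1@1, OP2@1, OP3@1, OP4@1, OP5@1, OP6@3: d1:16  d2:16  d3:18  d4:5  d5:3 — peak 18.

18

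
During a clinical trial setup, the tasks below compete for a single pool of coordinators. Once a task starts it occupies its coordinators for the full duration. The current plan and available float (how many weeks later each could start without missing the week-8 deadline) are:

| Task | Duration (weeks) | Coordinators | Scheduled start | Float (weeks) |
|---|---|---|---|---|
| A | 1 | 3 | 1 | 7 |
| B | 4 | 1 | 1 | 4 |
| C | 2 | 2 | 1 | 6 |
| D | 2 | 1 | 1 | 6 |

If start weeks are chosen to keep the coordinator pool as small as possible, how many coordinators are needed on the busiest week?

3

Early-start (A@1, B@1, C@1, D@1) gives peak 7: w1:7  w2:4  w3:1  w4:1  w5:0  w6:0  w7:0  w8:0.
Shift B→2, C→2, D→4.
Schedule A@1, B@2, C@2, D@4: w1:3  w2:3  w3:3  w4:2  w5:2  w6:0  w7:0  w8:0 — peak 3.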